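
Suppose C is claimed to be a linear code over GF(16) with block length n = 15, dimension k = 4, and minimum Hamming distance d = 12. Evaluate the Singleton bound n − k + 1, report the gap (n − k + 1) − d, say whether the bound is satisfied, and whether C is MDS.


Singleton RHS = n − k + 1 = 12, slack = 0, bound satisfied, MDS.

Singleton bound: d ≤ n − k + 1.
Here n = 15, k = 4, so n − k + 1 = 12.
Given d = 12, check d ≤ 12: YES.
Slack = (n − k + 1) − d = 0.
The code is MDS (slack = 0).
Description: the claimed parameters are [15, 4, 12]_16; such a code would be MDS (meets Singleton bound).


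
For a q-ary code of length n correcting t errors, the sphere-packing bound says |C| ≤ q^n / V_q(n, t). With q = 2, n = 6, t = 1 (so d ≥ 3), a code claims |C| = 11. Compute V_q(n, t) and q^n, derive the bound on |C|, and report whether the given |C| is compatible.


V_q(n, t) = 7, q^n = 64, Hamming bound = 9, |C| = 11 > bound (violated).

Step 1: Compute V_q(n, t) = Σ_{j=0}^1 C(n, j) (q−1)^j.
  j = 0: C(6,0)·(1)^0 = 1·1 = 1.
  j = 1: C(6,1)·(1)^1 = 6·1 = 6.
  V_q(n, t) = 1 + 6 = 7.
Step 2: q^n = 2^6 = 64.
Step 3: Hamming bound ⌊q^n / V_q(n,t)⌋ = ⌊64/7⌋ = 9.
Step 4: Compare |C| = 11 to 9: violated.
The claimed |C| lies above the Hamming bound, so no 2-ary code of length 6 with d ≥ 3 can have 11 codewords.


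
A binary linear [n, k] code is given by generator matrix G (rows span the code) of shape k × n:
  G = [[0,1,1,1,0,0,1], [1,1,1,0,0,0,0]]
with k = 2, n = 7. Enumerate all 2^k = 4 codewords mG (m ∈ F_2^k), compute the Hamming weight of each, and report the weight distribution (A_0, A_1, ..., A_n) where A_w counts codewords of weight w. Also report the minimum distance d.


Weight distribution: A_0 = 1, A_3 = 2, A_4 = 1. Minimum distance d = 3.

Enumerate all 2^2 = 4 messages m ∈ F_2^2.
For each, compute codeword c = mG in F_2^7, then tally its weight.
  m = 00 → c = 0000000, weight = 0.
  m = 10 → c = 0111001, weight = 4.
  m = 01 → c = 1110000, weight = 3.
  m = 11 → c = 1001001, weight = 3.
Tally weights:
  weight 0: 1 codewords.
  weight 3: 2 codewords.
  weight 4: 1 codewords.
Minimum distance d = smallest w > 0 with A_w > 0 = 3.
Sanity: Σ A_w = 4 = 2^2 = 4 ✓.


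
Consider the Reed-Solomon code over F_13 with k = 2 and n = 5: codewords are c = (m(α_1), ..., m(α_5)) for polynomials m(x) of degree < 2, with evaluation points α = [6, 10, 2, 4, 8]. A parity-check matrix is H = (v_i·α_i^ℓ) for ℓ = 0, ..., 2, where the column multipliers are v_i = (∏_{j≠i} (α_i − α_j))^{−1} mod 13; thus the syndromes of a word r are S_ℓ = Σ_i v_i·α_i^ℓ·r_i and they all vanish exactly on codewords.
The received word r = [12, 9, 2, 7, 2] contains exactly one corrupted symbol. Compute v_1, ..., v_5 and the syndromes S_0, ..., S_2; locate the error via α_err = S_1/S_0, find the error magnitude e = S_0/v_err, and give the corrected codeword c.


S = (3, 11, 10), error at position 5, error magnitude e = 11, c = [12, 9, 2, 7, 4].

Step 1: column multipliers v_i = (∏_{j≠i}(α_i − α_j))^{−1} mod 13.
  i = 1 (α = 6): (6−10)(6−2)(6−4)(6−8) = (−4)·4·2·(−2) = 64 ≡ 12, so v_1 = 12^{−1} = 12 (mod 13).
  i = 2 (α = 10): (10−6)(10−2)(10−4)(10−8) = 4·8·6·2 = 384 ≡ 7, so v_2 = 7^{−1} = 2 (mod 13).
  i = 3 (α = 2): (2−6)(2−10)(2−4)(2−8) = (−4)·(−8)·(−2)·(−6) = 384 ≡ 7, so v_3 = 7^{−1} = 2 (mod 13).
  i = 4 (α = 4): (4−6)(4−10)(4−2)(4−8) = (−2)·(−6)·2·(−4) = −96 ≡ 8, so v_4 = 8^{−1} = 5 (mod 13).
  i = 5 (α = 8): (8−6)(8−10)(8−2)(8−4) = 2·(−2)·6·4 = −96 ≡ 8, so v_5 = 8^{−1} = 5 (mod 13).
  v = [12, 2, 2, 5, 5].
Step 2: syndromes of r = [12, 9, 2, 7, 2] (all sums mod 13).
  S_0 = Σ v_i r_i = 12·12 + 2·9 + 2·2 + 5·7 + 5·2 = 211 ≡ 3.
  S_1 = Σ v_i α_i r_i = 12·6·12 + 2·10·9 + 2·2·2 + 5·4·7 + 5·8·2 = 1272 ≡ 11.
  α_i^2 mod 13 = [10, 9, 4, 3, 12].
  S_2 = Σ v_i α_i^2 r_i = 12·10·12 + 2·9·9 + 2·4·2 + 5·3·7 + 5·12·2 = 1843 ≡ 10.
  S = (3, 11, 10) ≠ 0, so r is not a codeword (an error is present).
Step 3: locate the error. For a single error e at position i, S_ℓ = v_i·e·α_i^ℓ, so α_err = S_1/S_0.
  S_0^{−1} = 3^{−1} = 9 (mod 13), so α_err = 11·9 = 99 ≡ 8 = α_5. Error position i = 5.
  Consistency check: S_2/S_1 = 10·6 = 60 ≡ 8 = α_err ✓ (single-error assumption holds).
Step 4: error magnitude e = S_0/v_5 = S_0·∏_{j≠5}(α_5 − α_j) = 3·8 = 24 ≡ 11 (mod 13).
Step 5: correct position 5: c_5 = r_5 − e = 2 − 11 ≡ 4 (mod 13). Hence c = [12, 9, 2, 7, 4].
  Check: interpolating c through the α_i gives m(x) = 10 + 9·x (degree < 2) with m(α_i) = c_i for every i, so c is indeed a codeword.


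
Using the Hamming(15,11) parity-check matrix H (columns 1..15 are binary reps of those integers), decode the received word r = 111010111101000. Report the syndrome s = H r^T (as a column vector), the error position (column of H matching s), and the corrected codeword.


s = (0, 1, 0, 1)^T, error position = 5, corrected codeword c = 111000111101000

Compute s = H r^T mod 2 one row at a time:
  s_1 = 1 + 1 + 1 + 0 + 1 + 0 + 0 + 0 = 4 ≡ 0 (mod 2).
  s_2 = 0 + 1 + 0 + 1 + 1 + 0 + 0 + 0 = 3 ≡ 1 (mod 2).
  s_3 = 1 + 1 + 0 + 1 + 1 + 0 + 0 + 0 = 4 ≡ 0 (mod 2).
  s_4 = 1 + 1 + 1 + 1 + 1 + 0 + 0 + 0 = 5 ≡ 1 (mod 2).
s = (0, 1, 0, 1)^T — this equals column 5 of H (binary 0101), so error is at position 5.
Correct: flip bit 5 of r = 111010111101000 to get c = 111000111101000.


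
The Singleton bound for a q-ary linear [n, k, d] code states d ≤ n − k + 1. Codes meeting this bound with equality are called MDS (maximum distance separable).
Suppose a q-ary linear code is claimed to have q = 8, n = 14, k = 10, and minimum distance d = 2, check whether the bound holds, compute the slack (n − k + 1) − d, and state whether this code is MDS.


Singleton RHS = n − k + 1 = 5, slack = 3, bound satisfied, not MDS.

Singleton bound: d ≤ n − k + 1.
Here n = 14, k = 10, so n − k + 1 = 5.
Given d = 2, check d ≤ 5: YES.
Slack = (n − k + 1) − d = 3.
The code is NOT MDS (slack = 3 > 0).
Description: the claimed parameters are [14, 10, 2]_8; such a code would be non-MDS.


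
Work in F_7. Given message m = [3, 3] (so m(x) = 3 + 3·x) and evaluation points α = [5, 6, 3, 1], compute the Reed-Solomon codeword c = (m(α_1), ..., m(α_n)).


c = [4, 0, 5, 6]

Message polynomial: m(x) = 3 + 3·x (mod 7).
For each evaluation point α_i, compute m(α_i) mod 7:
  α_1 = 5: Horner steps 3 → 4, so m(5) = 4.
  α_2 = 6: Horner steps 3 → 0, so m(6) = 0.
  α_3 = 3: Horner steps 3 → 5, so m(3) = 5.
  α_4 = 1: Horner steps 3 → 6, so m(1) = 6.
Codeword c = [4, 0, 5, 6] ∈ F_7^4.


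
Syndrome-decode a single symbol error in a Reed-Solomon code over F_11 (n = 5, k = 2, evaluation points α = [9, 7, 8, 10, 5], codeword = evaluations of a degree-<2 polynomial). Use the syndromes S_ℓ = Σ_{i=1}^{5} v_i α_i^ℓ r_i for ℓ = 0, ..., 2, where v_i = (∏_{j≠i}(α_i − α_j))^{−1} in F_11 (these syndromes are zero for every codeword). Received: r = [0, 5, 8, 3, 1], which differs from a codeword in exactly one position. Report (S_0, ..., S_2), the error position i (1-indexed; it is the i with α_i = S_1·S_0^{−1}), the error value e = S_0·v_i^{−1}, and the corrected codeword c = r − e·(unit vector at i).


S = (9, 1, 5), error at position 5, error magnitude e = 2, c = [0, 5, 8, 3, 10].

Step 1: column multipliers v_i = (∏_{j≠i}(α_i − α_j))^{−1} mod 11.
  i = 1 (α = 9): (9−7)(9−8)(9−10)(9−5) = 2·1·(−1)·4 = −8 ≡ 3, so v_1 = 3^{−1} = 4 (mod 11).
  i = 2 (α = 7): (7−9)(7−8)(7−10)(7−5) = (−2)·(−1)·(−3)·2 = −12 ≡ 10, so v_2 = 10^{−1} = 10 (mod 11).
  i = 3 (α = 8): (8−9)(8−7)(8−10)(8−5) = (−1)·1·(−2)·3 = 6 ≡ 6, so v_3 = 6^{−1} = 2 (mod 11).
  i = 4 (α = 10): (10−9)(10−7)(10−8)(10−5) = 1·3·2·5 = 30 ≡ 8, so v_4 = 8^{−1} = 7 (mod 11).
  i = 5 (α = 5): (5−9)(5−7)(5−8)(5−10) = (−4)·(−2)·(−3)·(−5) = 120 ≡ 10, so v_5 = 10^{−1} = 10 (mod 11).
  v = [4, 10, 2, 7, 10].
Step 2: syndromes of r = [0, 5, 8, 3, 1] (all sums mod 11).
  S_0 = Σ v_i r_i = 4·0 + 10·5 + 2·8 + 7·3 + 10·1 = 97 ≡ 9.
  S_1 = Σ v_i α_i r_i = 4·9·0 + 10·7·5 + 2·8·8 + 7·10·3 + 10·5·1 = 738 ≡ 1.
  α_i^2 mod 11 = [4, 5, 9, 1, 3].
  S_2 = Σ v_i α_i^2 r_i = 4·4·0 + 10·5·5 + 2·9·8 + 7·1·3 + 10·3·1 = 445 ≡ 5.
  S = (9, 1, 5) ≠ 0, so r is not a codeword (an error is present).
Step 3: locate the error. For a single error e at position i, S_ℓ = v_i·e·α_i^ℓ, so α_err = S_1/S_0.
  S_0^{−1} = 9^{−1} = 5 (mod 11), so α_err = 1·5 = 5 ≡ 5 = α_5. Error position i = 5.
  Consistency check: S_2/S_1 = 5·1 = 5 ≡ 5 = α_err ✓ (single-error assumption holds).
Step 4: error magnitude e = S_0/v_5 = S_0·∏_{j≠5}(α_5 − α_j) = 9·10 = 90 ≡ 2 (mod 11).
Step 5: correct position 5: c_5 = r_5 − e = 1 − 2 ≡ 10 (mod 11). Hence c = [0, 5, 8, 3, 10].
  Check: interpolating c through the α_i gives m(x) = 6 + 3·x (degree < 2) with m(α_i) = c_i for every i, so c is indeed a codeword.


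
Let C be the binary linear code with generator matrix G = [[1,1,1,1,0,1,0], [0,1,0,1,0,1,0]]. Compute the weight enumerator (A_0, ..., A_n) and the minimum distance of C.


Weight distribution: A_0 = 1, A_2 = 1, A_3 = 1, A_5 = 1. Minimum distance d = 2.

Enumerate all 2^2 = 4 messages m ∈ F_2^2.
For each, compute codeword c = mG in F_2^7, then tally its weight.
  m = 00 → c = 0000000, weight = 0.
  m = 10 → c = 1111010, weight = 5.
  m = 01 → c = 0101010, weight = 3.
  m = 11 → c = 1010000, weight = 2.
Tally weights:
  weight 0: 1 codewords.
  weight 2: 1 codewords.
  weight 3: 1 codewords.
  weight 5: 1 codewords.
Minimum distance d = smallest w > 0 with A_w > 0 = 2.
Sanity: Σ A_w = 4 = 2^2 = 4 ✓.


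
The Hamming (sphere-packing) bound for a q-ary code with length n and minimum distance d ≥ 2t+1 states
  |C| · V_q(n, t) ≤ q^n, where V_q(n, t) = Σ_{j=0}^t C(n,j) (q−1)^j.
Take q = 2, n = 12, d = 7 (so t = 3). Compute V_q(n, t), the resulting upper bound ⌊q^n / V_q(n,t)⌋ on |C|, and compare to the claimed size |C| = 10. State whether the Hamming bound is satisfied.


V_q(n, t) = 299, q^n = 4096, Hamming bound = 13, |C| = 10 ≤ bound (satisfied).

Step 1: Compute V_q(n, t) = Σ_{j=0}^3 C(n, j) (q−1)^j.
  j = 0: C(12,0)·(1)^0 = 1·1 = 1.
  j = 1: C(12,1)·(1)^1 = 12·1 = 12.
  j = 2: C(12,2)·(1)^2 = 66·1 = 66.
  j = 3: C(12,3)·(1)^3 = 220·1 = 220.
  V_q(n, t) = 1 + 12 + 66 + 220 = 299.
Step 2: q^n = 2^12 = 4096.
Step 3: Hamming bound ⌊q^n / V_q(n,t)⌋ = ⌊4096/299⌋ = 13.
Step 4: Compare |C| = 10 to 13: satisfied.
The claimed |C| lies below the Hamming bound.


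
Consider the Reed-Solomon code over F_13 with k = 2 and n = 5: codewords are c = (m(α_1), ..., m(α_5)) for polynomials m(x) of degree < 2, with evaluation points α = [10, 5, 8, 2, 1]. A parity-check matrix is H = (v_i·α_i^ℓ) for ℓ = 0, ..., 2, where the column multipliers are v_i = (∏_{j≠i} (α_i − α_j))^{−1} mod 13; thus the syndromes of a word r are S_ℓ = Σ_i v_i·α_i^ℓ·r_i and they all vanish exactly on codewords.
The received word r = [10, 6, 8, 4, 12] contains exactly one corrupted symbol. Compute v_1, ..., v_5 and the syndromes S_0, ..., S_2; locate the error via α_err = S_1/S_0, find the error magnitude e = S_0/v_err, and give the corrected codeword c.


S = (1, 10, 9), error at position 1, error magnitude e = 5, c = [5, 6, 8, 4, 12].

Step 1: column multipliers v_i = (∏_{j≠i}(α_i − α_j))^{−1} mod 13.
  i = 1 (α = 10): (10−5)(10−8)(10−2)(10−1) = 5·2·8·9 = 720 ≡ 5, so v_1 = 5^{−1} = 8 (mod 13).
  i = 2 (α = 5): (5−10)(5−8)(5−2)(5−1) = (−5)·(−3)·3·4 = 180 ≡ 11, so v_2 = 11^{−1} = 6 (mod 13).
  i = 3 (α = 8): (8−10)(8−5)(8−2)(8−1) = (−2)·3·6·7 = −252 ≡ 8, so v_3 = 8^{−1} = 5 (mod 13).
  i = 4 (α = 2): (2−10)(2−5)(2−8)(2−1) = (−8)·(−3)·(−6)·1 = −144 ≡ 12, so v_4 = 12^{−1} = 12 (mod 13).
  i = 5 (α = 1): (1−10)(1−5)(1−8)(1−2) = (−9)·(−4)·(−7)·(−1) = 252 ≡ 5, so v_5 = 5^{−1} = 8 (mod 13).
  v = [8, 6, 5, 12, 8].
Step 2: syndromes of r = [10, 6, 8, 4, 12] (all sums mod 13).
  S_0 = Σ v_i r_i = 8·10 + 6·6 + 5·8 + 12·4 + 8·12 = 300 ≡ 1.
  S_1 = Σ v_i α_i r_i = 8·10·10 + 6·5·6 + 5·8·8 + 12·2·4 + 8·1·12 = 1492 ≡ 10.
  α_i^2 mod 13 = [9, 12, 12, 4, 1].
  S_2 = Σ v_i α_i^2 r_i = 8·9·10 + 6·12·6 + 5·12·8 + 12·4·4 + 8·1·12 = 1920 ≡ 9.
  S = (1, 10, 9) ≠ 0, so r is not a codeword (an error is present).
Step 3: locate the error. For a single error e at position i, S_ℓ = v_i·e·α_i^ℓ, so α_err = S_1/S_0.
  S_0^{−1} = 1^{−1} = 1 (mod 13), so α_err = 10·1 = 10 ≡ 10 = α_1. Error position i = 1.
  Consistency check: S_2/S_1 = 9·4 = 36 ≡ 10 = α_err ✓ (single-error assumption holds).
Step 4: error magnitude e = S_0/v_1 = S_0·∏_{j≠1}(α_1 − α_j) = 1·5 = 5 ≡ 5 (mod 13).
Step 5: correct position 1: c_1 = r_1 − e = 10 − 5 ≡ 5 (mod 13). Hence c = [5, 6, 8, 4, 12].
  Check: interpolating c through the α_i gives m(x) = 7 + 5·x (degree < 2) with m(α_i) = c_i for every i, so c is indeed a codeword.


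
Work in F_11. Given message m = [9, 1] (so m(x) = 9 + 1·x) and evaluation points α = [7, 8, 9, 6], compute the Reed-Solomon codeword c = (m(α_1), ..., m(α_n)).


c = [5, 6, 7, 4]

Message polynomial: m(x) = 9 + 1·x (mod 11).
For each evaluation point α_i, compute m(α_i) mod 11:
  α_1 = 7: Horner steps 1 → 5, so m(7) = 5.
  α_2 = 8: Horner steps 1 → 6, so m(8) = 6.
  α_3 = 9: Horner steps 1 → 7, so m(9) = 7.
  α_4 = 6: Horner steps 1 → 4, so m(6) = 4.
Codeword c = [5, 6, 7, 4] ∈ F_11^4.


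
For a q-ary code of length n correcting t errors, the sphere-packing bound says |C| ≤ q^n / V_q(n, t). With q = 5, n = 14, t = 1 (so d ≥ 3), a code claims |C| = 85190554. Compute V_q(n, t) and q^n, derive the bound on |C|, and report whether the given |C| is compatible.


V_q(n, t) = 57, q^n = 6103515625, Hamming bound = 107079221, |C| = 85190554 ≤ bound (satisfied).

Step 1: Compute V_q(n, t) = Σ_{j=0}^1 C(n, j) (q−1)^j.
  j = 0: C(14,0)·(4)^0 = 1·1 = 1.
  j = 1: C(14,1)·(4)^1 = 14·4 = 56.
  V_q(n, t) = 1 + 56 = 57.
Step 2: q^n = 5^14 = 6103515625.
Step 3: Hamming bound ⌊q^n / V_q(n,t)⌋ = ⌊6103515625/57⌋ = 107079221.
Step 4: Compare |C| = 85190554 to 107079221: satisfied.
The claimed |C| lies below the Hamming bound.


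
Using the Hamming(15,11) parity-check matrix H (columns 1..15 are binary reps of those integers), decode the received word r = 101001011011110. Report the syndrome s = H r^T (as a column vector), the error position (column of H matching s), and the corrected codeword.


s = (0, 0, 0, 1)^T, error position = 1, corrected codeword c = 001001011011110

Compute s = H r^T mod 2 one row at a time:
  s_1 = 1 + 1 + 0 + 1 + 1 + 1 + 1 + 0 = 6 ≡ 0 (mod 2).
  s_2 = 0 + 0 + 1 + 0 + 1 + 1 + 1 + 0 = 4 ≡ 0 (mod 2).
  s_3 = 0 + 1 + 1 + 0 + 0 + 1 + 1 + 0 = 4 ≡ 0 (mod 2).
  s_4 = 1 + 1 + 0 + 0 + 1 + 1 + 1 + 0 = 5 ≡ 1 (mod 2).
s = (0, 0, 0, 1)^T — this equals column 1 of H (binary 0001), so error is at position 1.
Correct: flip bit 1 of r = 101001011011110 to get c = 001001011011110.


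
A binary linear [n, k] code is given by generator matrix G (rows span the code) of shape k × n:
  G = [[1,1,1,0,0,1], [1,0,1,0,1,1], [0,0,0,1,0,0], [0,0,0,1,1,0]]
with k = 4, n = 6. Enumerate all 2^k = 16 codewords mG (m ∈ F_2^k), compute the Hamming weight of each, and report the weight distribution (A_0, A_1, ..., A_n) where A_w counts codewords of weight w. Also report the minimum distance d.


Weight distribution: A_0 = 1, A_1 = 3, A_2 = 3, A_3 = 2, A_4 = 3, A_5 = 3, A_6 = 1. Minimum distance d = 1.

Enumerate all 2^4 = 16 messages m ∈ F_2^4.
For each, compute codeword c = mG in F_2^6, then tally its weight.
  m = 0000 → c = 000000, weight = 0.
  m = 1000 → c = 111001, weight = 4.
  m = 0100 → c = 101011, weight = 4.
  m = 1100 → c = 010010, weight = 2.
  m = 0010 → c = 000100, weight = 1.
  m = 1010 → c = 111101, weight = 5.
  m = 0110 → c = 101111, weight = 5.
  m = 1110 → c = 010110, weight = 3.
  m = 0001 → c = 000110, weight = 2.
  m = 1001 → c = 111111, weight = 6.
  m = 0101 → c = 101101, weight = 4.
  m = 1101 → c = 010100, weight = 2.
  m = 0011 → c = 000010, weight = 1.
  m = 1011 → c = 111011, weight = 5.
  m = 0111 → c = 101001, weight = 3.
  m = 1111 → c = 010000, weight = 1.
Tally weights:
  weight 0: 1 codewords.
  weight 1: 3 codewords.
  weight 2: 3 codewords.
  weight 3: 2 codewords.
  weight 4: 3 codewords.
  weight 5: 3 codewords.
  weight 6: 1 codewords.
Minimum distance d = smallest w > 0 with A_w > 0 = 1.
Sanity: Σ A_w = 16 = 2^4 = 16 ✓.


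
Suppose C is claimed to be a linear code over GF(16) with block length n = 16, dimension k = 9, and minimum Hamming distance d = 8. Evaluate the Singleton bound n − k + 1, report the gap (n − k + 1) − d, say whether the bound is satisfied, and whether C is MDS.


Singleton RHS = n − k + 1 = 8, slack = 0, bound satisfied, MDS.

Singleton bound: d ≤ n − k + 1.
Here n = 16, k = 9, so n − k + 1 = 8.
Given d = 8, check d ≤ 8: YES.
Slack = (n − k + 1) − d = 0.
The code is MDS (slack = 0).
Description: the claimed parameters are [16, 9, 8]_16; such a code would be MDS (meets Singleton bound).


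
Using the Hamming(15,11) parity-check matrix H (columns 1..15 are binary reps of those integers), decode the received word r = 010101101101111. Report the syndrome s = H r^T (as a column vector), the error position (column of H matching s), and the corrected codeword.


s = (0, 1, 0, 0)^T, error position = 4, corrected codeword c = 010001101101111

Compute s = H r^T mod 2 one row at a time:
  s_1 = 0 + 1 + 1 + 0 + 1 + 1 + 1 + 1 = 6 ≡ 0 (mod 2).
  s_2 = 1 + 0 + 1 + 1 + 1 + 1 + 1 + 1 = 7 ≡ 1 (mod 2).
  s_3 = 1 + 0 + 1 + 1 + 1 + 0 + 1 + 1 = 6 ≡ 0 (mod 2).
  s_4 = 0 + 0 + 0 + 1 + 1 + 0 + 1 + 1 = 4 ≡ 0 (mod 2).
s = (0, 1, 0, 0)^T — this equals column 4 of H (binary 0100), so error is at position 4.
Correct: flip bit 4 of r = 010101101101111 to get c = 010001101101111.


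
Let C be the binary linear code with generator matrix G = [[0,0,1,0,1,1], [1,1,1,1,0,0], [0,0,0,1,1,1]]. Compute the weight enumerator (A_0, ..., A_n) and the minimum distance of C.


Weight distribution: A_0 = 1, A_2 = 2, A_3 = 2, A_4 = 1, A_5 = 2. Minimum distance d = 2.

Enumerate all 2^3 = 8 messages m ∈ F_2^3.
For each, compute codeword c = mG in F_2^6, then tally its weight.
  m = 000 → c = 000000, weight = 0.
  m = 100 → c = 001011, weight = 3.
  m = 010 → c = 111100, weight = 4.
  m = 110 → c = 110111, weight = 5.
  m = 001 → c = 000111, weight = 3.
  m = 101 → c = 001100, weight = 2.
  m = 011 → c = 111011, weight = 5.
  m = 111 → c = 110000, weight = 2.
Tally weights:
  weight 0: 1 codewords.
  weight 2: 2 codewords.
  weight 3: 2 codewords.
  weight 4: 1 codewords.
  weight 5: 2 codewords.
Minimum distance d = smallest w > 0 with A_w > 0 = 2.
Sanity: Σ A_w = 8 = 2^3 = 8 ✓.


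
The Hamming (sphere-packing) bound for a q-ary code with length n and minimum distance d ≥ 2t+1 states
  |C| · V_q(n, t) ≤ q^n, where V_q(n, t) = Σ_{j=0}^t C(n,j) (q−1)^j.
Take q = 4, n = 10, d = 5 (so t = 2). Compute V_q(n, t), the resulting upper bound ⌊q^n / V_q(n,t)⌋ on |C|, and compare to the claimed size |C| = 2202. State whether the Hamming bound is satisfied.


V_q(n, t) = 436, q^n = 1048576, Hamming bound = 2404, |C| = 2202 ≤ bound (satisfied).

Step 1: Compute V_q(n, t) = Σ_{j=0}^2 C(n, j) (q−1)^j.
  j = 0: C(10,0)·(3)^0 = 1·1 = 1.
  j = 1: C(10,1)·(3)^1 = 10·3 = 30.
  j = 2: C(10,2)·(3)^2 = 45·9 = 405.
  V_q(n, t) = 1 + 30 + 405 = 436.
Step 2: q^n = 4^10 = 1048576.
Step 3: Hamming bound ⌊q^n / V_q(n,t)⌋ = ⌊1048576/436⌋ = 2404.
Step 4: Compare |C| = 2202 to 2404: satisfied.
The claimed |C| lies below the Hamming bound.


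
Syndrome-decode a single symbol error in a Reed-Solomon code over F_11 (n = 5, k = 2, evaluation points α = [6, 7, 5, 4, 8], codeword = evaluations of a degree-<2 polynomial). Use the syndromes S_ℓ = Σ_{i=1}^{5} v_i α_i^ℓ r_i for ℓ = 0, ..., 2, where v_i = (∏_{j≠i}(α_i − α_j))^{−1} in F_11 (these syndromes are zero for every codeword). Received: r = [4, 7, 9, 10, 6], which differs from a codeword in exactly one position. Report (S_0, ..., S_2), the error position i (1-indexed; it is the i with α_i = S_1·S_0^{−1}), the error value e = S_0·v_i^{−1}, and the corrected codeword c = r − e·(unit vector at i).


S = (10, 5, 8), error at position 1, error magnitude e = 7, c = [8, 7, 9, 10, 6].

Step 1: column multipliers v_i = (∏_{j≠i}(α_i − α_j))^{−1} mod 11.
  i = 1 (α = 6): (6−7)(6−5)(6−4)(6−8) = (−1)·1·2·(−2) = 4 ≡ 4, so v_1 = 4^{−1} = 3 (mod 11).
  i = 2 (α = 7): (7−6)(7−5)(7−4)(7−8) = 1·2·3·(−1) = −6 ≡ 5, so v_2 = 5^{−1} = 9 (mod 11).
  i = 3 (α = 5): (5−6)(5−7)(5−4)(5−8) = (−1)·(−2)·1·(−3) = −6 ≡ 5, so v_3 = 5^{−1} = 9 (mod 11).
  i = 4 (α = 4): (4−6)(4−7)(4−5)(4−8) = (−2)·(−3)·(−1)·(−4) = 24 ≡ 2, so v_4 = 2^{−1} = 6 (mod 11).
  i = 5 (α = 8): (8−6)(8−7)(8−5)(8−4) = 2·1·3·4 = 24 ≡ 2, so v_5 = 2^{−1} = 6 (mod 11).
  v = [3, 9, 9, 6, 6].
Step 2: syndromes of r = [4, 7, 9, 10, 6] (all sums mod 11).
  S_0 = Σ v_i r_i = 3·4 + 9·7 + 9·9 + 6·10 + 6·6 = 252 ≡ 10.
  S_1 = Σ v_i α_i r_i = 3·6·4 + 9·7·7 + 9·5·9 + 6·4·10 + 6·8·6 = 1446 ≡ 5.
  α_i^2 mod 11 = [3, 5, 3, 5, 9].
  S_2 = Σ v_i α_i^2 r_i = 3·3·4 + 9·5·7 + 9·3·9 + 6·5·10 + 6·9·6 = 1218 ≡ 8.
  S = (10, 5, 8) ≠ 0, so r is not a codeword (an error is present).
Step 3: locate the error. For a single error e at position i, S_ℓ = v_i·e·α_i^ℓ, so α_err = S_1/S_0.
  S_0^{−1} = 10^{−1} = 10 (mod 11), so α_err = 5·10 = 50 ≡ 6 = α_1. Error position i = 1.
  Consistency check: S_2/S_1 = 8·9 = 72 ≡ 6 = α_err ✓ (single-error assumption holds).
Step 4: error magnitude e = S_0/v_1 = S_0·∏_{j≠1}(α_1 − α_j) = 10·4 = 40 ≡ 7 (mod 11).
Step 5: correct position 1: c_1 = r_1 − e = 4 − 7 ≡ 8 (mod 11). Hence c = [8, 7, 9, 10, 6].
  Check: interpolating c through the α_i gives m(x) = 3 + 10·x (degree < 2) with m(α_i) = c_i for every i, so c is indeed a codeword.


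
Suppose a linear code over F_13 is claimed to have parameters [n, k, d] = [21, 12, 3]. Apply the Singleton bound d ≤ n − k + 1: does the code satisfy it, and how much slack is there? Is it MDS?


Singleton RHS = n − k + 1 = 10, slack = 7, bound satisfied, not MDS.

Singleton bound: d ≤ n − k + 1.
Here n = 21, k = 12, so n − k + 1 = 10.
Given d = 3, check d ≤ 10: YES.
Slack = (n − k + 1) − d = 7.
The code is NOT MDS (slack = 7 > 0).
Description: the claimed parameters are [21, 12, 3]_13; such a code would be non-MDS.


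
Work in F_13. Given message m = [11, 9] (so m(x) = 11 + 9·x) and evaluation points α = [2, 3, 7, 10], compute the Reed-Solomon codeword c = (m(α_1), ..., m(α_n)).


c = [3, 12, 9, 10]

Message polynomial: m(x) = 11 + 9·x (mod 13).
For each evaluation point α_i, compute m(α_i) mod 13:
  α_1 = 2: Horner steps 9 → 3, so m(2) = 3.
  α_2 = 3: Horner steps 9 → 12, so m(3) = 12.
  α_3 = 7: Horner steps 9 → 9, so m(7) = 9.
  α_4 = 10: Horner steps 9 → 10, so m(10) = 10.
Codeword c = [3, 12, 9, 10] ∈ F_13^4.


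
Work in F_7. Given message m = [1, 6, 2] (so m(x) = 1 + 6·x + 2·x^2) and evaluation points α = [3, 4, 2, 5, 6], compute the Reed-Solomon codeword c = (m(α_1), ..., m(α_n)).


c = [2, 1, 0, 4, 4]

Message polynomial: m(x) = 1 + 6·x + 2·x^2 (mod 7).
For each evaluation point α_i, compute m(α_i) mod 7:
  α_1 = 3: Horner steps 2 → 5 → 2, so m(3) = 2.
  α_2 = 4: Horner steps 2 → 0 → 1, so m(4) = 1.
  α_3 = 2: Horner steps 2 → 3 → 0, so m(2) = 0.
  α_4 = 5: Horner steps 2 → 2 → 4, so m(5) = 4.
  α_5 = 6: Horner steps 2 → 4 → 4, so m(6) = 4.
Codeword c = [2, 1, 0, 4, 4] ∈ F_7^5.


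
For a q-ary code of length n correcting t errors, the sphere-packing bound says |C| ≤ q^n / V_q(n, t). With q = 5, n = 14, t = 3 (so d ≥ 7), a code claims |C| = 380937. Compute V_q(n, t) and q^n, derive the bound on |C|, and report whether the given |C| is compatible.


V_q(n, t) = 24809, q^n = 6103515625, Hamming bound = 246020, |C| = 380937 > bound (violated).

Step 1: Compute V_q(n, t) = Σ_{j=0}^3 C(n, j) (q−1)^j.
  j = 0: C(14,0)·(4)^0 = 1·1 = 1.
  j = 1: C(14,1)·(4)^1 = 14·4 = 56.
  j = 2: C(14,2)·(4)^2 = 91·16 = 1456.
  j = 3: C(14,3)·(4)^3 = 364·64 = 23296.
  V_q(n, t) = 1 + 56 + 1456 + 23296 = 24809.
Step 2: q^n = 5^14 = 6103515625.
Step 3: Hamming bound ⌊q^n / V_q(n,t)⌋ = ⌊6103515625/24809⌋ = 246020.
Step 4: Compare |C| = 380937 to 246020: violated.
The claimed |C| lies above the Hamming bound, so no 5-ary code of length 14 with d ≥ 7 can have 380937 codewords.


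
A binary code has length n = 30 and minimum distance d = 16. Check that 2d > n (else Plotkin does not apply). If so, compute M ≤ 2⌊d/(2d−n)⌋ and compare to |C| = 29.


Plotkin bound M ≤ 16; given |C| = 29 > bound (violated).

Check applicability: 2d = 32, n = 30.
2d − n = 2 > 0, so Plotkin applies.
Compute d/(2d−n) = 16/2 ≈ 8.0000.
⌊d/(2d−n)⌋ = 8.
Plotkin bound: M ≤ 2·8 = 16.
Given |C| = 29, check: VIOLATED.
This |C| is above the Plotkin bound, so no binary code with n = 30, d = 16 and 29 codewords exists.


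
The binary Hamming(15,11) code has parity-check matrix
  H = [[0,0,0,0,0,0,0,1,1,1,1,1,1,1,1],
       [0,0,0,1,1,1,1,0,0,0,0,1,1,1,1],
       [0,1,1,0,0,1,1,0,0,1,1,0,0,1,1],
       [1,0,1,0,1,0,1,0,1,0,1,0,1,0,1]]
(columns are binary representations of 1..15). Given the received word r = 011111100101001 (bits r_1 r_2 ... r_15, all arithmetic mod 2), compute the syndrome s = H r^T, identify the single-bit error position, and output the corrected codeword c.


s = (1, 0, 0, 0)^T, error position = 8, corrected codeword c = 011111110101001

Compute s = H r^T mod 2 one row at a time:
  s_1 = 0 + 0 + 1 + 0 + 1 + 0 + 0 + 1 = 3 ≡ 1 (mod 2).
  s_2 = 1 + 1 + 1 + 1 + 1 + 0 + 0 + 1 = 6 ≡ 0 (mod 2).
  s_3 = 1 + 1 + 1 + 1 + 1 + 0 + 0 + 1 = 6 ≡ 0 (mod 2).
  s_4 = 0 + 1 + 1 + 1 + 0 + 0 + 0 + 1 = 4 ≡ 0 (mod 2).
s = (1, 0, 0, 0)^T — this equals column 8 of H (binary 1000), so error is at position 8.
Correct: flip bit 8 of r = 011111100101001 to get c = 011111110101001.


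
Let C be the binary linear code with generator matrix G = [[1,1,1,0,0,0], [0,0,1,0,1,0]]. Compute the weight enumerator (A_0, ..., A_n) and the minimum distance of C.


Weight distribution: A_0 = 1, A_2 = 1, A_3 = 2. Minimum distance d = 2.

Enumerate all 2^2 = 4 messages m ∈ F_2^2.
For each, compute codeword c = mG in F_2^6, then tally its weight.
  m = 00 → c = 000000, weight = 0.
  m = 10 → c = 111000, weight = 3.
  m = 01 → c = 001010, weight = 2.
  m = 11 → c = 110010, weight = 3.
Tally weights:
  weight 0: 1 codewords.
  weight 2: 1 codewords.
  weight 3: 2 codewords.
Minimum distance d = smallest w > 0 with A_w > 0 = 2.
Sanity: Σ A_w = 4 = 2^2 = 4 ✓.


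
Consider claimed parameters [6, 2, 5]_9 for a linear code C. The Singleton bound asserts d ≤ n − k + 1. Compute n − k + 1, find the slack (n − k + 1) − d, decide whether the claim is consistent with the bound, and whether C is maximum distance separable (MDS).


Singleton RHS = n − k + 1 = 5, slack = 0, bound satisfied, MDS.

Singleton bound: d ≤ n − k + 1.
Here n = 6, k = 2, so n − k + 1 = 5.
Given d = 5, check d ≤ 5: YES.
Slack = (n − k + 1) − d = 0.
The code is MDS (slack = 0).
Description: the claimed parameters are [6, 2, 5]_9; such a code would be MDS (meets Singleton bound).


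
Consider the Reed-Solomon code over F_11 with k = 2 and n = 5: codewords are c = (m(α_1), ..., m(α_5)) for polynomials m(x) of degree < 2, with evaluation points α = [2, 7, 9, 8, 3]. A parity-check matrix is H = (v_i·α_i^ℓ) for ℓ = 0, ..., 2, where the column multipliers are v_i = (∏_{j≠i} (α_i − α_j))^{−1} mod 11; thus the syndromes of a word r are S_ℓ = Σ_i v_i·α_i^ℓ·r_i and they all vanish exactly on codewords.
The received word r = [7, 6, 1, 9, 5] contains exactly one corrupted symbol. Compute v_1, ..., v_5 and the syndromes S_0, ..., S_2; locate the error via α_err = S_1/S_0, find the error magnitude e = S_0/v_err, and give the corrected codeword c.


S = (5, 10, 9), error at position 1, error magnitude e = 5, c = [2, 6, 1, 9, 5].

Step 1: column multipliers v_i = (∏_{j≠i}(α_i − α_j))^{−1} mod 11.
  i = 1 (α = 2): (2−7)(2−9)(2−8)(2−3) = (−5)·(−7)·(−6)·(−1) = 210 ≡ 1, so v_1 = 1^{−1} = 1 (mod 11).
  i = 2 (α = 7): (7−2)(7−9)(7−8)(7−3) = 5·(−2)·(−1)·4 = 40 ≡ 7, so v_2 = 7^{−1} = 8 (mod 11).
  i = 3 (α = 9): (9−2)(9−7)(9−8)(9−3) = 7·2·1·6 = 84 ≡ 7, so v_3 = 7^{−1} = 8 (mod 11).
  i = 4 (α = 8): (8−2)(8−7)(8−9)(8−3) = 6·1·(−1)·5 = −30 ≡ 3, so v_4 = 3^{−1} = 4 (mod 11).
  i = 5 (α = 3): (3−2)(3−7)(3−9)(3−8) = 1·(−4)·(−6)·(−5) = −120 ≡ 1, so v_5 = 1^{−1} = 1 (mod 11).
  v = [1, 8, 8, 4, 1].
Step 2: syndromes of r = [7, 6, 1, 9, 5] (all sums mod 11).
  S_0 = Σ v_i r_i = 1·7 + 8·6 + 8·1 + 4·9 + 1·5 = 104 ≡ 5.
  S_1 = Σ v_i α_i r_i = 1·2·7 + 8·7·6 + 8·9·1 + 4·8·9 + 1·3·5 = 725 ≡ 10.
  α_i^2 mod 11 = [4, 5, 4, 9, 9].
  S_2 = Σ v_i α_i^2 r_i = 1·4·7 + 8·5·6 + 8·4·1 + 4·9·9 + 1·9·5 = 669 ≡ 9.
  S = (5, 10, 9) ≠ 0, so r is not a codeword (an error is present).
Step 3: locate the error. For a single error e at position i, S_ℓ = v_i·e·α_i^ℓ, so α_err = S_1/S_0.
  S_0^{−1} = 5^{−1} = 9 (mod 11), so α_err = 10·9 = 90 ≡ 2 = α_1. Error position i = 1.
  Consistency check: S_2/S_1 = 9·10 = 90 ≡ 2 = α_err ✓ (single-error assumption holds).
Step 4: error magnitude e = S_0/v_1 = S_0·∏_{j≠1}(α_1 − α_j) = 5·1 = 5 ≡ 5 (mod 11).
Step 5: correct position 1: c_1 = r_1 − e = 7 − 5 ≡ 2 (mod 11). Hence c = [2, 6, 1, 9, 5].
  Check: interpolating c through the α_i gives m(x) = 7 + 3·x (degree < 2) with m(α_i) = c_i for every i, so c is indeed a codeword.


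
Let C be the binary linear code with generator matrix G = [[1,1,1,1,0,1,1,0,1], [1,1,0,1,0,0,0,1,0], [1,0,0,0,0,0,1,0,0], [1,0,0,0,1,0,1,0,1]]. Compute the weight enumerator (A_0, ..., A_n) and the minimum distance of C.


Weight distribution: A_0 = 1, A_2 = 2, A_4 = 3, A_5 = 6, A_6 = 2, A_7 = 2. Minimum distance d = 2.

Enumerate all 2^4 = 16 messages m ∈ F_2^4.
For each, compute codeword c = mG in F_2^9, then tally its weight.
  m = 0000 → c = 000000000, weight = 0.
  m = 1000 → c = 111101101, weight = 7.
  m = 0100 → c = 110100010, weight = 4.
  m = 1100 → c = 001001111, weight = 5.
  m = 0010 → c = 100000100, weight = 2.
  m = 1010 → c = 011101001, weight = 5.
  m = 0110 → c = 010100110, weight = 4.
  m = 1110 → c = 101001011, weight = 5.
  m = 0001 → c = 100010101, weight = 4.
  m = 1001 → c = 011111000, weight = 5.
  m = 0101 → c = 010110111, weight = 6.
  m = 1101 → c = 101011010, weight = 5.
  m = 0011 → c = 000010001, weight = 2.
  m = 1011 → c = 111111100, weight = 7.
  m = 0111 → c = 110110011, weight = 6.
  m = 1111 → c = 001011110, weight = 5.
Tally weights:
  weight 0: 1 codewords.
  weight 2: 2 codewords.
  weight 4: 3 codewords.
  weight 5: 6 codewords.
  weight 6: 2 codewords.
  weight 7: 2 codewords.
Minimum distance d = smallest w > 0 with A_w > 0 = 2.
Sanity: Σ A_w = 16 = 2^4 = 16 ✓.


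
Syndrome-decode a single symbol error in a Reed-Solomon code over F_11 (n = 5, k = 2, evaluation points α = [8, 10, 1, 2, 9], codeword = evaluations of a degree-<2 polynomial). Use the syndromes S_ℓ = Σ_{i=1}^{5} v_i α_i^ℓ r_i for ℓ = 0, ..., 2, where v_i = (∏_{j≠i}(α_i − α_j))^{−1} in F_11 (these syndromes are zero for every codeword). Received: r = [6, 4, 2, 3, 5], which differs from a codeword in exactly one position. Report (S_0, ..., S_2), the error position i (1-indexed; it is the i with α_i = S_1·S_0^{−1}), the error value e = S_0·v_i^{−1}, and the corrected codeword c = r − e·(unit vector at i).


S = (7, 3, 6), error at position 4, error magnitude e = 2, c = [6, 4, 2, 1, 5].

Step 1: column multipliers v_i = (∏_{j≠i}(α_i − α_j))^{−1} mod 11.
  i = 1 (α = 8): (8−10)(8−1)(8−2)(8−9) = (−2)·7·6·(−1) = 84 ≡ 7, so v_1 = 7^{−1} = 8 (mod 11).
  i = 2 (α = 10): (10−8)(10−1)(10−2)(10−9) = 2·9·8·1 = 144 ≡ 1, so v_2 = 1^{−1} = 1 (mod 11).
  i = 3 (α = 1): (1−8)(1−10)(1−2)(1−9) = (−7)·(−9)·(−1)·(−8) = 504 ≡ 9, so v_3 = 9^{−1} = 5 (mod 11).
  i = 4 (α = 2): (2−8)(2−10)(2−1)(2−9) = (−6)·(−8)·1·(−7) = −336 ≡ 5, so v_4 = 5^{−1} = 9 (mod 11).
  i = 5 (α = 9): (9−8)(9−10)(9−1)(9−2) = 1·(−1)·8·7 = −56 ≡ 10, so v_5 = 10^{−1} = 10 (mod 11).
  v = [8, 1, 5, 9, 10].
Step 2: syndromes of r = [6, 4, 2, 3, 5] (all sums mod 11).
  S_0 = Σ v_i r_i = 8·6 + 1·4 + 5·2 + 9·3 + 10·5 = 139 ≡ 7.
  S_1 = Σ v_i α_i r_i = 8·8·6 + 1·10·4 + 5·1·2 + 9·2·3 + 10·9·5 = 938 ≡ 3.
  α_i^2 mod 11 = [9, 1, 1, 4, 4].
  S_2 = Σ v_i α_i^2 r_i = 8·9·6 + 1·1·4 + 5·1·2 + 9·4·3 + 10·4·5 = 754 ≡ 6.
  S = (7, 3, 6) ≠ 0, so r is not a codeword (an error is present).
Step 3: locate the error. For a single error e at position i, S_ℓ = v_i·e·α_i^ℓ, so α_err = S_1/S_0.
  S_0^{−1} = 7^{−1} = 8 (mod 11), so α_err = 3·8 = 24 ≡ 2 = α_4. Error position i = 4.
  Consistency check: S_2/S_1 = 6·4 = 24 ≡ 2 = α_err ✓ (single-error assumption holds).
Step 4: error magnitude e = S_0/v_4 = S_0·∏_{j≠4}(α_4 − α_j) = 7·5 = 35 ≡ 2 (mod 11).
Step 5: correct position 4: c_4 = r_4 − e = 3 − 2 ≡ 1 (mod 11). Hence c = [6, 4, 2, 1, 5].
  Check: interpolating c through the α_i gives m(x) = 3 + 10·x (degree < 2) with m(α_i) = c_i for every i, so c is indeed a codeword.


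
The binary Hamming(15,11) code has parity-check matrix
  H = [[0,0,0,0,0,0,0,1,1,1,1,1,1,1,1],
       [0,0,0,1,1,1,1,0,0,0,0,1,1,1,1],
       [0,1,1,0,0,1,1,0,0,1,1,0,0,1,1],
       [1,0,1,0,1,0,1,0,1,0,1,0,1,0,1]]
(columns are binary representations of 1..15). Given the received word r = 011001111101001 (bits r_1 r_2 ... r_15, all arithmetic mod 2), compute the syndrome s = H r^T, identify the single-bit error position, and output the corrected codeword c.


s = (1, 0, 0, 0)^T, error position = 8, corrected codeword c = 011001101101001

Compute s = H r^T mod 2 one row at a time:
  s_1 = 1 + 1 + 1 + 0 + 1 + 0 + 0 + 1 = 5 ≡ 1 (mod 2).
  s_2 = 0 + 0 + 1 + 1 + 1 + 0 + 0 + 1 = 4 ≡ 0 (mod 2).
  s_3 = 1 + 1 + 1 + 1 + 1 + 0 + 0 + 1 = 6 ≡ 0 (mod 2).
  s_4 = 0 + 1 + 0 + 1 + 1 + 0 + 0 + 1 = 4 ≡ 0 (mod 2).
s = (1, 0, 0, 0)^T — this equals column 8 of H (binary 1000), so error is at position 8.
Correct: flip bit 8 of r = 011001111101001 to get c = 011001101101001.


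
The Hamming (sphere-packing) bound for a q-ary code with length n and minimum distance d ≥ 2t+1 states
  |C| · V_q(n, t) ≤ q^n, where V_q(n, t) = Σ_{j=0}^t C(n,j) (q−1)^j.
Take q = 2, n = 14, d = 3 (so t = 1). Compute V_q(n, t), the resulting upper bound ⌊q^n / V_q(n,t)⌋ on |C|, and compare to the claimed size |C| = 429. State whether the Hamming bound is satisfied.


V_q(n, t) = 15, q^n = 16384, Hamming bound = 1092, |C| = 429 ≤ bound (satisfied).

Step 1: Compute V_q(n, t) = Σ_{j=0}^1 C(n, j) (q−1)^j.
  j = 0: C(14,0)·(1)^0 = 1·1 = 1.
  j = 1: C(14,1)·(1)^1 = 14·1 = 14.
  V_q(n, t) = 1 + 14 = 15.
Step 2: q^n = 2^14 = 16384.
Step 3: Hamming bound ⌊q^n / V_q(n,t)⌋ = ⌊16384/15⌋ = 1092.
Step 4: Compare |C| = 429 to 1092: satisfied.
The claimed |C| lies below the Hamming bound.


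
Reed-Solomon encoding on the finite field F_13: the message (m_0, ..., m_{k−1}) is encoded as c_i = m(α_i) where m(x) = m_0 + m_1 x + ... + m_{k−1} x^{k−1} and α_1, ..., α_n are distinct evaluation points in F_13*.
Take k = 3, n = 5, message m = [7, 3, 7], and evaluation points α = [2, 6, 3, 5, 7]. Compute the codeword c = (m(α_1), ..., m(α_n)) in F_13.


c = [2, 4, 1, 2, 7]

Message polynomial: m(x) = 7 + 3·x + 7·x^2 (mod 13).
For each evaluation point α_i, compute m(α_i) mod 13:
  α_1 = 2: Horner steps 7 → 4 → 2, so m(2) = 2.
  α_2 = 6: Horner steps 7 → 6 → 4, so m(6) = 4.
  α_3 = 3: Horner steps 7 → 11 → 1, so m(3) = 1.
  α_4 = 5: Horner steps 7 → 12 → 2, so m(5) = 2.
  α_5 = 7: Horner steps 7 → 0 → 7, so m(7) = 7.
Codeword c = [2, 4, 1, 2, 7] ∈ F_13^5.


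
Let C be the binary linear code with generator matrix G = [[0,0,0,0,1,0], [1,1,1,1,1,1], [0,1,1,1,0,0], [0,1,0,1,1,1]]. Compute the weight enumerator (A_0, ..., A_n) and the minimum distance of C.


Weight distribution: A_0 = 1, A_1 = 1, A_2 = 3, A_3 = 6, A_4 = 3, A_5 = 1, A_6 = 1. Minimum distance d = 1.

Enumerate all 2^4 = 16 messages m ∈ F_2^4.
For each, compute codeword c = mG in F_2^6, then tally its weight.
  m = 0000 → c = 000000, weight = 0.
  m = 1000 → c = 000010, weight = 1.
  m = 0100 → c = 111111, weight = 6.
  m = 1100 → c = 111101, weight = 5.
  m = 0010 → c = 011100, weight = 3.
  m = 1010 → c = 011110, weight = 4.
  m = 0110 → c = 100011, weight = 3.
  m = 1110 → c = 100001, weight = 2.
  m = 0001 → c = 010111, weight = 4.
  m = 1001 → c = 010101, weight = 3.
  m = 0101 → c = 101000, weight = 2.
  m = 1101 → c = 101010, weight = 3.
  m = 0011 → c = 001011, weight = 3.
  m = 1011 → c = 001001, weight = 2.
  m = 0111 → c = 110100, weight = 3.
  m = 1111 → c = 110110, weight = 4.
Tally weights:
  weight 0: 1 codewords.
  weight 1: 1 codewords.
  weight 2: 3 codewords.
  weight 3: 6 codewords.
  weight 4: 3 codewords.
  weight 5: 1 codewords.
  weight 6: 1 codewords.
Minimum distance d = smallest w > 0 with A_w > 0 = 1.
Sanity: Σ A_w = 16 = 2^4 = 16 ✓.


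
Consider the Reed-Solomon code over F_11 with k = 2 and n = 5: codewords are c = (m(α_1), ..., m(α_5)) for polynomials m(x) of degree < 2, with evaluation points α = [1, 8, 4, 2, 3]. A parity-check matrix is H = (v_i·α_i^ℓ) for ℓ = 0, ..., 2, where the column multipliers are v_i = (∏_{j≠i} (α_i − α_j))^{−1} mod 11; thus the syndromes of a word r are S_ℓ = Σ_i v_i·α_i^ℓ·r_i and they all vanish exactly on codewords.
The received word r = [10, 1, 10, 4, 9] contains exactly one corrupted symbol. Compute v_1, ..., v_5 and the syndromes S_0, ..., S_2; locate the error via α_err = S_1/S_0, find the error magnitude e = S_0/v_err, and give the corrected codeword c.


S = (2, 8, 10), error at position 3, error magnitude e = 7, c = [10, 1, 3, 4, 9].

Step 1: column multipliers v_i = (∏_{j≠i}(α_i − α_j))^{−1} mod 11.
  i = 1 (α = 1): (1−8)(1−4)(1−2)(1−3) = (−7)·(−3)·(−1)·(−2) = 42 ≡ 9, so v_1 = 9^{−1} = 5 (mod 11).
  i = 2 (α = 8): (8−1)(8−4)(8−2)(8−3) = 7·4·6·5 = 840 ≡ 4, so v_2 = 4^{−1} = 3 (mod 11).
  i = 3 (α = 4): (4−1)(4−8)(4−2)(4−3) = 3·(−4)·2·1 = −24 ≡ 9, so v_3 = 9^{−1} = 5 (mod 11).
  i = 4 (α = 2): (2−1)(2−8)(2−4)(2−3) = 1·(−6)·(−2)·(−1) = −12 ≡ 10, so v_4 = 10^{−1} = 10 (mod 11).
  i = 5 (α = 3): (3−1)(3−8)(3−4)(3−2) = 2·(−5)·(−1)·1 = 10 ≡ 10, so v_5 = 10^{−1} = 10 (mod 11).
  v = [5, 3, 5, 10, 10].
Step 2: syndromes of r = [10, 1, 10, 4, 9] (all sums mod 11).
  S_0 = Σ v_i r_i = 5·10 + 3·1 + 5·10 + 10·4 + 10·9 = 233 ≡ 2.
  S_1 = Σ v_i α_i r_i = 5·1·10 + 3·8·1 + 5·4·10 + 10·2·4 + 10·3·9 = 624 ≡ 8.
  α_i^2 mod 11 = [1, 9, 5, 4, 9].
  S_2 = Σ v_i α_i^2 r_i = 5·1·10 + 3·9·1 + 5·5·10 + 10·4·4 + 10·9·9 = 1297 ≡ 10.
  S = (2, 8, 10) ≠ 0, so r is not a codeword (an error is present).
Step 3: locate the error. For a single error e at position i, S_ℓ = v_i·e·α_i^ℓ, so α_err = S_1/S_0.
  S_0^{−1} = 2^{−1} = 6 (mod 11), so α_err = 8·6 = 48 ≡ 4 = α_3. Error position i = 3.
  Consistency check: S_2/S_1 = 10·7 = 70 ≡ 4 = α_err ✓ (single-error assumption holds).
Step 4: error magnitude e = S_0/v_3 = S_0·∏_{j≠3}(α_3 − α_j) = 2·9 = 18 ≡ 7 (mod 11).
Step 5: correct position 3: c_3 = r_3 − e = 10 − 7 ≡ 3 (mod 11). Hence c = [10, 1, 3, 4, 9].
  Check: interpolating c through the α_i gives m(x) = 5 + 5·x (degree < 2) with m(α_i) = c_i for every i, so c is indeed a codeword.
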